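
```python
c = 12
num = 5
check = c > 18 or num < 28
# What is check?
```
Trace:
  c=12
  c=12, num=5
  c=12, num=5, check=True

Final answer: True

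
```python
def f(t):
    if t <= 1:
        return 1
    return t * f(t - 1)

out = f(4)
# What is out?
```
Call trace:
f(t=4)
  f(t=3)
    f(t=2)
      f(t=1)
      -> return 1
    -> return 2
  -> return 6
-> return 24

Final answer: 24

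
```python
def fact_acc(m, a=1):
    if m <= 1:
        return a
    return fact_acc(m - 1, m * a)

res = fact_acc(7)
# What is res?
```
Call trace:
fact_acc(m=7, a=1)
  fact_acc(m=6, a=7)
    fact_acc(m=5, a=42)
      fact_acc(m=4, a=210)
        fact_acc(m=3, a=840)
          fact_acc(m=2, a=2520)
            fact_acc(m=1, a=5040)
            -> return 5040
          -> return 5040
        -> return 5040
      -> return 5040
    -> return 5040
  -> return 5040
-> return 5040

Final answer: 5040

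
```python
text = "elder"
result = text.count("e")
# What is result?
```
Trace:
  text='elder'
  text='elder', result=2

Final answer: 2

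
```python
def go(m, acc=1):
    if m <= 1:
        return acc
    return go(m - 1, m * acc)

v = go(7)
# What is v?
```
Call trace:
go(m=7, acc=1)
  go(m=6, acc=7)
    go(m=5, acc=42)
      go(m=4, acc=210)
        go(m=3, acc=840)
          go(m=2, acc=2520)
            go(m=1, acc=5040)
            -> return 5040
          -> return 5040
        -> return 5040
      -> return 5040
    -> return 5040
  -> return 5040
-> return 5040

Final answer: 5040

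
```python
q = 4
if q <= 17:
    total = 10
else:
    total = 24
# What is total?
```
Trace:
  q=4
  q=4, total=10

Final answer: 10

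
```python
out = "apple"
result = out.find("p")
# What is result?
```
Trace:
  out='apple'
  out='apple', result=1

Final answer: 1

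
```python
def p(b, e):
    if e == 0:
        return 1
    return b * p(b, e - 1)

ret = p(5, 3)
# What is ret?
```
Call trace:
p(b=5, e=3)
  p(b=5, e=2)
    p(b=5, e=1)
      p(b=5, e=0)
      -> return 1
    -> return 5
  -> return 25
-> return 125

Final answer: 125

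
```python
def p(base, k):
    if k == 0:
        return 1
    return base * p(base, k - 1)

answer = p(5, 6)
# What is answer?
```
Call trace:
p(base=5, k=6)
  p(base=5, k=5)
    p(base=5, k=4)
      p(base=5, k=3)
        p(base=5, k=2)
          p(base=5, k=1)
            p(base=5, k=0)
            -> return 1
          -> return 5
        -> return 25
      -> return 125
    -> return 625
  -> return 3125
-> return 15625

Final answer: 15625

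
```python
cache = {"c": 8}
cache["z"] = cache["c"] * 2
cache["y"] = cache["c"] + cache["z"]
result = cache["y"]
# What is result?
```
Trace:
  cache={'c': 8}
  cache={'c': 8, 'z': 16}
  cache={'c': 8, 'z': 16, 'y': 24}
  cache={'c': 8, 'z': 16, 'y': 24}, result=24

Final answer: 24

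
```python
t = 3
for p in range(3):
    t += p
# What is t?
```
Trace:
  t=3
  t=3, p=0
  t=4, p=1
  t=6, p=2

Final answer: 6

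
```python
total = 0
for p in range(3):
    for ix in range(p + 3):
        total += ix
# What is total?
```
Trace:
  total=0
  total=0, p=0, ix=0
  total=1, p=0, ix=1
  total=3, p=0, ix=2
  total=3, p=1, ix=0
  total=4, p=1, ix=1
  total=6, p=1, ix=2
  total=9, p=1, ix=3
  total=9, p=2, ix=0
  total=10, p=2, ix=1
  total=12, p=2, ix=2
  total=15, p=2, ix=3
  total=19, p=2, ix=4

Final answer: 19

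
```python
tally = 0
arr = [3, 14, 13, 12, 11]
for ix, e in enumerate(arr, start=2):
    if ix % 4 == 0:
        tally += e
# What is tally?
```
Trace:
  tally=0
  tally=0, ix=2, e=3
  tally=0, ix=3, e=14
  tally=13, ix=4, e=13
  tally=13, ix=5, e=12
  tally=13, ix=6, e=11

Final answer: 13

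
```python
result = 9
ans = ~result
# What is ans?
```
Trace:
  result=9
  result=9, ans=-10

Final answer: -10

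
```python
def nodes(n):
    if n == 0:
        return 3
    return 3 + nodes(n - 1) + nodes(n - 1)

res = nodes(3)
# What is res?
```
Call trace (a repeated sub-call is expanded the first time; later identical calls just restate its return value):
nodes(n=3)
  nodes(n=2)
    nodes(n=1)
      nodes(n=0)
      -> return 3
      nodes(n=0)
      -> return 3
    -> return 9
    nodes(n=1) -> return 9  (same call as traced above)
  -> return 21
  nodes(n=2) -> return 21  (same call as traced above)
-> return 45

Final answer: 45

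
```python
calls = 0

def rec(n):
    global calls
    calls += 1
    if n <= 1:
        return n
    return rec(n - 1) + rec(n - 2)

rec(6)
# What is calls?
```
Call trace (a repeated sub-call is expanded the first time; later identical calls just restate its return value):
rec(n=6)
  rec(n=5)
    rec(n=4)
      rec(n=3)
        rec(n=2)
          rec(n=1)
          -> return 1
          rec(n=0)
          -> return 0
        -> return 1
        rec(n=1)
        -> return 1
      -> return 2
      rec(n=2) -> return 1  (same call as traced above)
    -> return 3
    rec(n=3) -> return 2  (same call as traced above)
  -> return 5
  rec(n=4) -> return 3  (same call as traced above)
-> return 8

calls is incremented once per call, so count the calls in each subtree. Let C(n) = number of calls made by rec(n).
C(0) = C(1) = 1 (base case, no recursion); C(n) = 1 + C(n - 1) + C(n - 2) otherwise.
C(2) = 1 + C(1) + C(0) = 1 + 1 + 1 = 3
C(3) = 1 + C(2) + C(1) = 1 + 3 + 1 = 5
C(4) = 1 + C(3) + C(2) = 1 + 5 + 3 = 9
C(5) = 1 + C(4) + C(3) = 1 + 9 + 5 = 15
C(6) = 1 + C(5) + C(4) = 1 + 15 + 9 = 25
calls = C(6) = 25

Final answer: 25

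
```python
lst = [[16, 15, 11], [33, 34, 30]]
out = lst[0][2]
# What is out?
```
Trace:
  lst=[[16, 15, 11], [33, 34, 30]]
  lst=[[16, 15, 11], [33, 34, 30]], out=11

Final answer: 11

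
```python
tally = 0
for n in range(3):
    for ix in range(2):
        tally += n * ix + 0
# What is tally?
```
Trace:
  tally=0
  tally=0, n=0, ix=0
  tally=0, n=0, ix=1
  tally=0, n=1, ix=0
  tally=1, n=1, ix=1
  tally=1, n=2, ix=0
  tally=3, n=2, ix=1

Final answer: 3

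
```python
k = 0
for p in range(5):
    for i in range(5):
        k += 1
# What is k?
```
Trace:
  k=0
  k=1, p=0, i=0
  k=2, p=0, i=1
  k=3, p=0, i=2
  k=4, p=0, i=3
  k=5, p=0, i=4
  k=6, p=1, i=0
  k=7, p=1, i=1
  k=8, p=1, i=2
  k=9, p=1, i=3
  k=10, p=1, i=4
  k=11, p=2, i=0
  k=12, p=2, i=1
  k=13, p=2, i=2
  k=14, p=2, i=3
  k=15, p=2, i=4
  k=16, p=3, i=0
  k=17, p=3, i=1
  k=18, p=3, i=2
  k=19, p=3, i=3
  k=20, p=3, i=4
  k=21, p=4, i=0
  k=22, p=4, i=1
  k=23, p=4, i=2
  k=24, p=4, i=3
  k=25, p=4, i=4

Final answer: 25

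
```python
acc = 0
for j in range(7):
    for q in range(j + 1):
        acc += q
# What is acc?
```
Trace:
  acc=0
  acc=0, j=0, q=0
  acc=0, j=1, q=0
  acc=1, j=1, q=1
  acc=1, j=2, q=0
  acc=2, j=2, q=1
  acc=4, j=2, q=2
  acc=4, j=3, q=0
  acc=5, j=3, q=1
  acc=7, j=3, q=2
  acc=10, j=3, q=3
  acc=10, j=4, q=0
  acc=11, j=4, q=1
  acc=13, j=4, q=2
  acc=16, j=4, q=3
  acc=20, j=4, q=4
  acc=20, j=5, q=0
  acc=21, j=5, q=1
  acc=23, j=5, q=2
  acc=26, j=5, q=3
  acc=30, j=5, q=4
  acc=35, j=5, q=5
  acc=35, j=6, q=0
  acc=36, j=6, q=1
  acc=38, j=6, q=2
  acc=41, j=6, q=3
  acc=45, j=6, q=4
  acc=50, j=6, q=5
  acc=56, j=6, q=6

Final answer: 56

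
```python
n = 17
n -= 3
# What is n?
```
Trace:
  n=17
  n=14

Final answer: 14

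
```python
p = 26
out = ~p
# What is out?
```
Trace:
  p=26
  p=26, out=-27

Final answer: -27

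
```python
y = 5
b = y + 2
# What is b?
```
Trace:
  y=5
  y=5, b=7

Final answer: 7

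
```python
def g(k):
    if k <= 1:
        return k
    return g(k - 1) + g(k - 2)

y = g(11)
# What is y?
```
Call trace (a repeated sub-call is expanded the first time; later identical calls just restate its return value):
g(k=11)
  g(k=10)
    g(k=9)
      g(k=8)
        g(k=7)
          g(k=6)
            g(k=5)
              g(k=4)
                g(k=3)
                  g(k=2)
                    g(k=1)
                    -> return 1
                    g(k=0)
                    -> return 0
                  -> return 1
                  g(k=1)
                  -> return 1
                -> return 2
                g(k=2) -> return 1  (same call as traced above)
              -> return 3
              g(k=3) -> return 2  (same call as traced above)
            -> return 5
            g(k=4) -> return 3  (same call as traced above)
          -> return 8
          g(k=5) -> return 5  (same call as traced above)
        -> return 13
        g(k=6) -> return 8  (same call as traced above)
      -> return 21
      g(k=7) -> return 13  (same call as traced above)
    -> return 34
    g(k=8) -> return 21  (same call as traced above)
  -> return 55
  g(k=9) -> return 34  (same call as traced above)
-> return 89

Final answer: 89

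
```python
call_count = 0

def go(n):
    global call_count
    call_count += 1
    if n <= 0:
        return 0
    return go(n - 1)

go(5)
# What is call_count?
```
Call trace:
go(n=5)
  go(n=4)
    go(n=3)
      go(n=2)
        go(n=1)
          go(n=0)
          -> return 0
        -> return 0
      -> return 0
    -> return 0
  -> return 0
-> return 0

call_count is incremented once per call. go is entered once for each n = 5, 4, 3, 2, 1, 0 (the n <= 0 call returns without recursing), i.e. 5 + 1 calls.
call_count = 6

Final answer: 6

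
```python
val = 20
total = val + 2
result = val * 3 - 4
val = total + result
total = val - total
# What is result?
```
Trace:
  val=20
  val=20, total=22
  val=20, total=22, result=56
  val=78, total=22, result=56
  val=78, total=56, result=56

Final answer: 56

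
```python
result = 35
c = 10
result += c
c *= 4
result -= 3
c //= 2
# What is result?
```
Trace:
  result=35
  result=35, c=10
  result=45, c=10
  result=45, c=40
  result=42, c=40
  result=42, c=20

Final answer: 42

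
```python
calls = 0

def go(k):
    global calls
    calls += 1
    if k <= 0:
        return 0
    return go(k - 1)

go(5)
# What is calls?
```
Call trace:
go(k=5)
  go(k=4)
    go(k=3)
      go(k=2)
        go(k=1)
          go(k=0)
          -> return 0
        -> return 0
      -> return 0
    -> return 0
  -> return 0
-> return 0

calls is incremented once per call. go is entered once for each k = 5, 4, 3, 2, 1, 0 (the k <= 0 call returns without recursing), i.e. 5 + 1 calls.
calls = 6

Final answer: 6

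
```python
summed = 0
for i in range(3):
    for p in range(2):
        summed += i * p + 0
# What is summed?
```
Trace:
  summed=0
  summed=0, i=0, p=0
  summed=0, i=0, p=1
  summed=0, i=1, p=0
  summed=1, i=1, p=1
  summed=1, i=2, p=0
  summed=3, i=2, p=1

Final answer: 3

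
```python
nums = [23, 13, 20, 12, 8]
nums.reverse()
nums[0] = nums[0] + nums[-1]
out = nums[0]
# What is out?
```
Trace:
  nums=[23, 13, 20, 12, 8]
  nums=[8, 12, 20, 13, 23]
  nums=[31, 12, 20, 13, 23]
  nums=[31, 12, 20, 13, 23], out=31

Final answer: 31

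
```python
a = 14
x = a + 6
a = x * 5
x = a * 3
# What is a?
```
Trace:
  a=14
  a=14, x=20
  a=100, x=20
  a=100, x=300

Final answer: 100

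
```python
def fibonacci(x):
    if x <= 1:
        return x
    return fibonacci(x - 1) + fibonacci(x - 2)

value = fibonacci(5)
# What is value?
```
Call trace (a repeated sub-call is expanded the first time; later identical calls just restate its return value):
fibonacci(x=5)
  fibonacci(x=4)
    fibonacci(x=3)
      fibonacci(x=2)
        fibonacci(x=1)
        -> return 1
        fibonacci(x=0)
        -> return 0
      -> return 1
      fibonacci(x=1)
      -> return 1
    -> return 2
    fibonacci(x=2) -> return 1  (same call as traced above)
  -> return 3
  fibonacci(x=3) -> return 2  (same call as traced above)
-> return 5

Final answer: 5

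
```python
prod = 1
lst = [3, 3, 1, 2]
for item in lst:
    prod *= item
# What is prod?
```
Trace:
  prod=1
  prod=3, item=3
  prod=9, item=3
  prod=9, item=1
  prod=18, item=2

Final answer: 18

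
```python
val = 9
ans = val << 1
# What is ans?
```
Trace:
  val=9
  val=9, ans=18

Final answer: 18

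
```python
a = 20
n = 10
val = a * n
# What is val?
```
Trace:
  a=20
  a=20, n=10
  a=20, n=10, val=200

Final answer: 200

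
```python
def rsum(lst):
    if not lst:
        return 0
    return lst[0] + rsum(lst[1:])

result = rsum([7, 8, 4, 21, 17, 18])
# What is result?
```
Call trace:
rsum(lst=[7, 8, 4, 21, 17, 18])
  rsum(lst=[8, 4, 21, 17, 18])
    rsum(lst=[4, 21, 17, 18])
      rsum(lst=[21, 17, 18])
        rsum(lst=[17, 18])
          rsum(lst=[18])
            rsum(lst=[])
            -> return 0
          -> return 18
        -> return 35
      -> return 56
    -> return 60
  -> return 68
-> return 75

Final answer: 75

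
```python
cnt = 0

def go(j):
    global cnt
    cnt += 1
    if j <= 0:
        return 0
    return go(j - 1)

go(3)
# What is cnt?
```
Call trace:
go(j=3)
  go(j=2)
    go(j=1)
      go(j=0)
      -> return 0
    -> return 0
  -> return 0
-> return 0

cnt is incremented once per call. go is entered once for each j = 3, 2, 1, 0 (the j <= 0 call returns without recursing), i.e. 3 + 1 calls.
cnt = 4

Final answer: 4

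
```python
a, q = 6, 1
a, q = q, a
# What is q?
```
Trace:
  a=6, q=1
  a=1, q=6

Final answer: 6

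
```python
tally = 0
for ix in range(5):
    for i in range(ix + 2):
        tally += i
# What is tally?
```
Trace:
  tally=0
  tally=0, ix=0, i=0
  tally=1, ix=0, i=1
  tally=1, ix=1, i=0
  tally=2, ix=1, i=1
  tally=4, ix=1, i=2
  tally=4, ix=2, i=0
  tally=5, ix=2, i=1
  tally=7, ix=2, i=2
  tally=10, ix=2, i=3
  tally=10, ix=3, i=0
  tally=11, ix=3, i=1
  tally=13, ix=3, i=2
  tally=16, ix=3, i=3
  tally=20, ix=3, i=4
  tally=20, ix=4, i=0
  tally=21, ix=4, i=1
  tally=23, ix=4, i=2
  tally=26, ix=4, i=3
  tally=30, ix=4, i=4
  tally=35, ix=4, i=5

Final answer: 35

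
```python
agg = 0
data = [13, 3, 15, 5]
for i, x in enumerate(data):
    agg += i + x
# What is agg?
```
Trace:
  agg=0
  agg=13, i=0, x=13
  agg=17, i=1, x=3
  agg=34, i=2, x=15
  agg=42, i=3, x=5

Final answer: 42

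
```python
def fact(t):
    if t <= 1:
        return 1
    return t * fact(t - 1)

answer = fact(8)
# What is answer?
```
Call trace:
fact(t=8)
  fact(t=7)
    fact(t=6)
      fact(t=5)
        fact(t=4)
          fact(t=3)
            fact(t=2)
              fact(t=1)
              -> return 1
            -> return 2
          -> return 6
        -> return 24
      -> return 120
    -> return 720
  -> return 5040
-> return 40320

Final answer: 40320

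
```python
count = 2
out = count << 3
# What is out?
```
Trace:
  count=2
  count=2, out=16

Final answer: 16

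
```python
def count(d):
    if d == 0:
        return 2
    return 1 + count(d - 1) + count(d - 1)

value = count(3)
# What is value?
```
Call trace (a repeated sub-call is expanded the first time; later identical calls just restate its return value):
count(d=3)
  count(d=2)
    count(d=1)
      count(d=0)
      -> return 2
      count(d=0)
      -> return 2
    -> return 5
    count(d=1) -> return 5  (same call as traced above)
  -> return 11
  count(d=2) -> return 11  (same call as traced above)
-> return 23

Final answer: 23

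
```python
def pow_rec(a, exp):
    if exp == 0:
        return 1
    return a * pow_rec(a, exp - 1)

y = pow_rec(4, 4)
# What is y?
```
Call trace:
pow_rec(a=4, exp=4)
  pow_rec(a=4, exp=3)
    pow_rec(a=4, exp=2)
      pow_rec(a=4, exp=1)
        pow_rec(a=4, exp=0)
        -> return 1
      -> return 4
    -> return 16
  -> return 64
-> return 256

Final answer: 256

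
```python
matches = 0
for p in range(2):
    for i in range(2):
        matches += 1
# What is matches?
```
Trace:
  matches=0
  matches=1, p=0, i=0
  matches=2, p=0, i=1
  matches=3, p=1, i=0
  matches=4, p=1, i=1

Final answer: 4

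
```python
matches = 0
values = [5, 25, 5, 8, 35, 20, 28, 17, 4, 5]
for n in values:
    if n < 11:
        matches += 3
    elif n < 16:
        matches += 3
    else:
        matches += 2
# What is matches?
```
Trace:
  matches=0
  matches=3, n=5
  matches=5, n=25
  matches=8, n=5
  matches=11, n=8
  matches=13, n=35
  matches=15, n=20
  matches=17, n=28
  matches=19, n=17
  matches=22, n=4
  matches=25, n=5

Final answer: 25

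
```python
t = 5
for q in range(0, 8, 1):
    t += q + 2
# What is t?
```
Trace:
  t=5
  t=7, q=0
  t=10, q=1
  t=14, q=2
  t=19, q=3
  t=25, q=4
  t=32, q=5
  t=40, q=6
  t=49, q=7

Final answer: 49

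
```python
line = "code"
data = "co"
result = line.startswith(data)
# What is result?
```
Trace:
  line='code'
  line='code', data='co'
  line='code', data='co', result=True

Final answer: True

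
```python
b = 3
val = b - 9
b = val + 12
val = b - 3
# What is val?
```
Trace:
  b=3
  b=3, val=-6
  b=6, val=-6
  b=6, val=3

Final answer: 3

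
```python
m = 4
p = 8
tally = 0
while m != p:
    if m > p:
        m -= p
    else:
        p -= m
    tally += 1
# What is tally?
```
Trace:
  m=4
  m=4, p=8
  m=4, p=8, tally=0
  m=4, p=4, tally=1

Final answer: 1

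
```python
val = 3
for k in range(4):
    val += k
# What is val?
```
Trace:
  val=3
  val=3, k=0
  val=4, k=1
  val=6, k=2
  val=9, k=3

Final answer: 9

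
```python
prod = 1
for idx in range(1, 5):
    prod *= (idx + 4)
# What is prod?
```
Trace:
  prod=1
  prod=5, idx=1
  prod=30, idx=2
  prod=210, idx=3
  prod=1680, idx=4

Final answer: 1680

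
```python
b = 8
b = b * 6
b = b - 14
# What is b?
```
Trace:
  b=8
  b=48
  b=34

Final answer: 34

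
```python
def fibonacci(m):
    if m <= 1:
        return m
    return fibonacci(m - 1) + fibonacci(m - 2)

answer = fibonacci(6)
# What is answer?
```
Call trace (a repeated sub-call is expanded the first time; later identical calls just restate its return value):
fibonacci(m=6)
  fibonacci(m=5)
    fibonacci(m=4)
      fibonacci(m=3)
        fibonacci(m=2)
          fibonacci(m=1)
          -> return 1
          fibonacci(m=0)
          -> return 0
        -> return 1
        fibonacci(m=1)
        -> return 1
      -> return 2
      fibonacci(m=2) -> return 1  (same call as traced above)
    -> return 3
    fibonacci(m=3) -> return 2  (same call as traced above)
  -> return 5
  fibonacci(m=4) -> return 3  (same call as traced above)
-> return 8

Final answer: 8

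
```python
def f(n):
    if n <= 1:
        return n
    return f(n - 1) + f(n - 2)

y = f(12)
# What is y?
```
Call trace (a repeated sub-call is expanded the first time; later identical calls just restate its return value):
f(n=12)
  f(n=11)
    f(n=10)
      f(n=9)
        f(n=8)
          f(n=7)
            f(n=6)
              f(n=5)
                f(n=4)
                  f(n=3)
                    f(n=2)
                      f(n=1)
                      -> return 1
                      f(n=0)
                      -> return 0
                    -> return 1
                    f(n=1)
                    -> return 1
                  -> return 2
                  f(n=2) -> return 1  (same call as traced above)
                -> return 3
                f(n=3) -> return 2  (same call as traced above)
              -> return 5
              f(n=4) -> return 3  (same call as traced above)
            -> return 8
            f(n=5) -> return 5  (same call as traced above)
          -> return 13
          f(n=6) -> return 8  (same call as traced above)
        -> return 21
        f(n=7) -> return 13  (same call as traced above)
      -> return 34
      f(n=8) -> return 21  (same call as traced above)
    -> return 55
    f(n=9) -> return 34  (same call as traced above)
  -> return 89
  f(n=10) -> return 55  (same call as traced above)
-> return 144

Final answer: 144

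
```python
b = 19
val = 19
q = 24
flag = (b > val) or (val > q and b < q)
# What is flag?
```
Trace:
  b=19
  b=19, val=19
  b=19, val=19, q=24
  b=19, val=19, q=24, flag=False

Final answer: False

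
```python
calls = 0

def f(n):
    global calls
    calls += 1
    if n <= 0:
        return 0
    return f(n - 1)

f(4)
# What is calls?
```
Call trace:
f(n=4)
  f(n=3)
    f(n=2)
      f(n=1)
        f(n=0)
        -> return 0
      -> return 0
    -> return 0
  -> return 0
-> return 0

calls is incremented once per call. f is entered once for each n = 4, 3, 2, 1, 0 (the n <= 0 call returns without recursing), i.e. 4 + 1 calls.
calls = 5

Final answer: 5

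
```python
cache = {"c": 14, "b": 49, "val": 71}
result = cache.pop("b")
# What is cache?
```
Trace:
  cache={'c': 14, 'b': 49, 'val': 71}
  cache={'c': 14, 'val': 71}, result=49

Final answer: {'c': 14, 'val': 71}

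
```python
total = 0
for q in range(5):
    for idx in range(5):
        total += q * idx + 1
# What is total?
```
Trace:
  total=0
  total=1, q=0, idx=0
  total=2, q=0, idx=1
  total=3, q=0, idx=2
  total=4, q=0, idx=3
  total=5, q=0, idx=4
  total=6, q=1, idx=0
  total=8, q=1, idx=1
  total=11, q=1, idx=2
  total=15, q=1, idx=3
  total=20, q=1, idx=4
  total=21, q=2, idx=0
  total=24, q=2, idx=1
  total=29, q=2, idx=2
  total=36, q=2, idx=3
  total=45, q=2, idx=4
  total=46, q=3, idx=0
  total=50, q=3, idx=1
  total=57, q=3, idx=2
  total=67, q=3, idx=3
  total=80, q=3, idx=4
  total=81, q=4, idx=0
  total=86, q=4, idx=1
  total=95, q=4, idx=2
  total=108, q=4, idx=3
  total=125, q=4, idx=4

Final answer: 125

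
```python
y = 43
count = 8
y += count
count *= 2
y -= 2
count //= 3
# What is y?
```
Trace:
  y=43
  y=43, count=8
  y=51, count=8
  y=51, count=16
  y=49, count=16
  y=49, count=5

Final answer: 49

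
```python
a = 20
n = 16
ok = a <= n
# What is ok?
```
Trace:
  a=20
  a=20, n=16
  a=20, n=16, ok=False

Final answer: False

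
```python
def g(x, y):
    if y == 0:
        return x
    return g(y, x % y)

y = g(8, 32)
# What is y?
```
Call trace:
g(x=8, y=32)
  g(x=32, y=8)
    g(x=8, y=0)
    -> return 8
  -> return 8
-> return 8

Final answer: 8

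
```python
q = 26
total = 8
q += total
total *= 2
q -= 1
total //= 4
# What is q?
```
Trace:
  q=26
  q=26, total=8
  q=34, total=8
  q=34, total=16
  q=33, total=16
  q=33, total=4

Final answer: 33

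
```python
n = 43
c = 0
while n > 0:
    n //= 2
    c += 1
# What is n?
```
Trace:
  n=43
  n=43, c=0
  n=21, c=1
  n=10, c=2
  n=5, c=3
  n=2, c=4
  n=1, c=5
  n=0, c=6

Final answer: 0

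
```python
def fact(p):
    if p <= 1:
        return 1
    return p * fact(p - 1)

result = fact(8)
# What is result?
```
Call trace:
fact(p=8)
  fact(p=7)
    fact(p=6)
      fact(p=5)
        fact(p=4)
          fact(p=3)
            fact(p=2)
              fact(p=1)
              -> return 1
            -> return 2
          -> return 6
        -> return 24
      -> return 120
    -> return 720
  -> return 5040
-> return 40320

Final answer: 40320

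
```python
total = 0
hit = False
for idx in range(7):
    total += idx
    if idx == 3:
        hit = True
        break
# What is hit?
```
Trace:
  total=0
  total=0, hit=False
  total=0, hit=False, idx=0
  total=1, hit=False, idx=1
  total=3, hit=False, idx=2
  total=6, hit=True, idx=3

Final answer: True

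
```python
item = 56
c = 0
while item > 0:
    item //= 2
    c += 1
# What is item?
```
Trace:
  item=56
  item=56, c=0
  item=28, c=1
  item=14, c=2
  item=7, c=3
  item=3, c=4
  item=1, c=5
  item=0, c=6

Final answer: 0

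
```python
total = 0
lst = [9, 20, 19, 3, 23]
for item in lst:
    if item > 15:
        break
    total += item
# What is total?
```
Trace:
  total=0
  total=9, item=9
  total=9, item=20

Final answer: 9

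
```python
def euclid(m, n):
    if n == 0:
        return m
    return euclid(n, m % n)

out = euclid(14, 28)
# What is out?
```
Call trace:
euclid(m=14, n=28)
  euclid(m=28, n=14)
    euclid(m=14, n=0)
    -> return 14
  -> return 14
-> return 14

Final answer: 14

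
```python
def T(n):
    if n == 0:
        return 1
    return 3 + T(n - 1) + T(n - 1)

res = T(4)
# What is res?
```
Call trace (a repeated sub-call is expanded the first time; later identical calls just restate its return value):
T(n=4)
  T(n=3)
    T(n=2)
      T(n=1)
        T(n=0)
        -> return 1
        T(n=0)
        -> return 1
      -> return 5
      T(n=1) -> return 5  (same call as traced above)
    -> return 13
    T(n=2) -> return 13  (same call as traced above)
  -> return 29
  T(n=3) -> return 29  (same call as traced above)
-> return 61

Final answer: 61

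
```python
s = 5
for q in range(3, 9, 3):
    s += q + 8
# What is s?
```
Trace:
  s=5
  s=16, q=3
  s=30, q=6

Final answer: 30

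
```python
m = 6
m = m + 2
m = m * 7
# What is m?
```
Trace:
  m=6
  m=8
  m=56

Final answer: 56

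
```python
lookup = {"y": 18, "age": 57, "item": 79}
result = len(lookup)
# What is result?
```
Trace:
  lookup={'y': 18, 'age': 57, 'item': 79}
  lookup={'y': 18, 'age': 57, 'item': 79}, result=3

Final answer: 3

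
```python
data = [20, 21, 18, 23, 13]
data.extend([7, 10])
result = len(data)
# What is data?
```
Trace:
  data=[20, 21, 18, 23, 13]
  data=[20, 21, 18, 23, 13, 7, 10]
  data=[20, 21, 18, 23, 13, 7, 10], result=7

Final answer: [20, 21, 18, 23, 13, 7, 10]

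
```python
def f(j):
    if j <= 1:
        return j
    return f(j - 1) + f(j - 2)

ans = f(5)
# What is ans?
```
Call trace (a repeated sub-call is expanded the first time; later identical calls just restate its return value):
f(j=5)
  f(j=4)
    f(j=3)
      f(j=2)
        f(j=1)
        -> return 1
        f(j=0)
        -> return 0
      -> return 1
      f(j=1)
      -> return 1
    -> return 2
    f(j=2) -> return 1  (same call as traced above)
  -> return 3
  f(j=3) -> return 2  (same call as traced above)
-> return 5

Final answer: 5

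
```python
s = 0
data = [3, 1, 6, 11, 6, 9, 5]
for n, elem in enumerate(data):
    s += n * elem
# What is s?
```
Trace:
  s=0
  s=0, n=0, elem=3
  s=1, n=1, elem=1
  s=13, n=2, elem=6
  s=46, n=3, elem=11
  s=70, n=4, elem=6
  s=115, n=5, elem=9
  s=145, n=6, elem=5

Final answer: 145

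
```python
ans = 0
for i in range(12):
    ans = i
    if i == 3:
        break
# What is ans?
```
Trace:
  ans=0
  ans=0, i=0
  ans=1, i=1
  ans=2, i=2
  ans=3, i=3

Final answer: 3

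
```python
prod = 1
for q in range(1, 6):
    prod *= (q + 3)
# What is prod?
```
Trace:
  prod=1
  prod=4, q=1
  prod=20, q=2
  prod=120, q=3
  prod=840, q=4
  prod=6720, q=5

Final answer: 6720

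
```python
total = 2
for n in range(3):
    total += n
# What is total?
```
Trace:
  total=2
  total=2, n=0
  total=3, n=1
  total=5, n=2

Final answer: 5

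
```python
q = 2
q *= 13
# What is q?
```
Trace:
  q=2
  q=26

Final answer: 26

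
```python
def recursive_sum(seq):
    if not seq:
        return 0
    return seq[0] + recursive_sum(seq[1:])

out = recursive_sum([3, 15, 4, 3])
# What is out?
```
Call trace:
recursive_sum(seq=[3, 15, 4, 3])
  recursive_sum(seq=[15, 4, 3])
    recursive_sum(seq=[4, 3])
      recursive_sum(seq=[3])
        recursive_sum(seq=[])
        -> return 0
      -> return 3
    -> return 7
  -> return 22
-> return 25

Final answer: 25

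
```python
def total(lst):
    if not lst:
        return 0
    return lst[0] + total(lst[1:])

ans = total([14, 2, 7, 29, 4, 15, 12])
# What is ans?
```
Call trace:
total(lst=[14, 2, 7, 29, 4, 15, 12])
  total(lst=[2, 7, 29, 4, 15, 12])
    total(lst=[7, 29, 4, 15, 12])
      total(lst=[29, 4, 15, 12])
        total(lst=[4, 15, 12])
          total(lst=[15, 12])
            total(lst=[12])
              total(lst=[])
              -> return 0
            -> return 12
          -> return 27
        -> return 31
      -> return 60
    -> return 67
  -> return 69
-> return 83

Final answer: 83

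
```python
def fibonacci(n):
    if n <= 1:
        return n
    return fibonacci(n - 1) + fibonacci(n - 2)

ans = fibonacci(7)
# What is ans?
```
Call trace (a repeated sub-call is expanded the first time; later identical calls just restate its return value):
fibonacci(n=7)
  fibonacci(n=6)
    fibonacci(n=5)
      fibonacci(n=4)
        fibonacci(n=3)
          fibonacci(n=2)
            fibonacci(n=1)
            -> return 1
            fibonacci(n=0)
            -> return 0
          -> return 1
          fibonacci(n=1)
          -> return 1
        -> return 2
        fibonacci(n=2) -> return 1  (same call as traced above)
      -> return 3
      fibonacci(n=3) -> return 2  (same call as traced above)
    -> return 5
    fibonacci(n=4) -> return 3  (same call as traced above)
  -> return 8
  fibonacci(n=5) -> return 5  (same call as traced above)
-> return 13

Final answer: 13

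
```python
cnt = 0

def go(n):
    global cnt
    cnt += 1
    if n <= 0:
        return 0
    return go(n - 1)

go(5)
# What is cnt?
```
Call trace:
go(n=5)
  go(n=4)
    go(n=3)
      go(n=2)
        go(n=1)
          go(n=0)
          -> return 0
        -> return 0
      -> return 0
    -> return 0
  -> return 0
-> return 0

cnt is incremented once per call. go is entered once for each n = 5, 4, 3, 2, 1, 0 (the n <= 0 call returns without recursing), i.e. 5 + 1 calls.
cnt = 6

Final answer: 6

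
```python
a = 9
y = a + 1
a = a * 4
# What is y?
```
Trace:
  a=9
  a=9, y=10
  a=36, y=10

Final answer: 10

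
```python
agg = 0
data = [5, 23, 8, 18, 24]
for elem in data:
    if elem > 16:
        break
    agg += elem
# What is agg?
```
Trace:
  agg=0
  agg=5, elem=5
  agg=5, elem=23

Final answer: 5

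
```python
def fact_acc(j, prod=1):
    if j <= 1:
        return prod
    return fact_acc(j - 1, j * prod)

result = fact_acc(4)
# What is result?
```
Call trace:
fact_acc(j=4, prod=1)
  fact_acc(j=3, prod=4)
    fact_acc(j=2, prod=12)
      fact_acc(j=1, prod=24)
      -> return 24
    -> return 24
  -> return 24
-> return 24

Final answer: 24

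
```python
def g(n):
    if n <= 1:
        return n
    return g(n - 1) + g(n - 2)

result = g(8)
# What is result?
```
Call trace (a repeated sub-call is expanded the first time; later identical calls just restate its return value):
g(n=8)
  g(n=7)
    g(n=6)
      g(n=5)
        g(n=4)
          g(n=3)
            g(n=2)
              g(n=1)
              -> return 1
              g(n=0)
              -> return 0
            -> return 1
            g(n=1)
            -> return 1
          -> return 2
          g(n=2) -> return 1  (same call as traced above)
        -> return 3
        g(n=3) -> return 2  (same call as traced above)
      -> return 5
      g(n=4) -> return 3  (same call as traced above)
    -> return 8
    g(n=5) -> return 5  (same call as traced above)
  -> return 13
  g(n=6) -> return 8  (same call as traced above)
-> return 21

Final answer: 21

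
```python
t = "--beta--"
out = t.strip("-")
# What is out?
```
Trace:
  t='--beta--'
  t='--beta--', out='beta'

Final answer: 'beta'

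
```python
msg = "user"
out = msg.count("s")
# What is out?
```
Trace:
  msg='user'
  msg='user', out=1

Final answer: 1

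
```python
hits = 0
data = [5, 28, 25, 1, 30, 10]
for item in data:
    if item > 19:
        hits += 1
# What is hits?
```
Trace:
  hits=0
  hits=0, item=5
  hits=1, item=28
  hits=2, item=25
  hits=2, item=1
  hits=3, item=30
  hits=3, item=10

Final answer: 3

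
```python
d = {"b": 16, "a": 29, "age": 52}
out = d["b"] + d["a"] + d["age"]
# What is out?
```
Trace:
  d={'b': 16, 'a': 29, 'age': 52}
  d={'b': 16, 'a': 29, 'age': 52}, out=97

Final answer: 97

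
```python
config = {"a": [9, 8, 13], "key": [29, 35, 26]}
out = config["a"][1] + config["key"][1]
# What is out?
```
Trace:
  config={'a': [9, 8, 13], 'key': [29, 35, 26]}
  config={'a': [9, 8, 13], 'key': [29, 35, 26]}, out=43

Final answer: 43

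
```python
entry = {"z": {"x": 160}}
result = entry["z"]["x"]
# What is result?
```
Trace:
  entry={'z': {'x': 160}}
  entry={'z': {'x': 160}}, result=160

Final answer: 160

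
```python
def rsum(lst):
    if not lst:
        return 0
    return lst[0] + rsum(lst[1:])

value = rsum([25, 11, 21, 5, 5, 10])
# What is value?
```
Call trace:
rsum(lst=[25, 11, 21, 5, 5, 10])
  rsum(lst=[11, 21, 5, 5, 10])
    rsum(lst=[21, 5, 5, 10])
      rsum(lst=[5, 5, 10])
        rsum(lst=[5, 10])
          rsum(lst=[10])
            rsum(lst=[])
            -> return 0
          -> return 10
        -> return 15
      -> return 20
    -> return 41
  -> return 52
-> return 77

Final answer: 77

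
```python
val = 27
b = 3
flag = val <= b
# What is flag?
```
Trace:
  val=27
  val=27, b=3
  val=27, b=3, flag=False

Final answer: False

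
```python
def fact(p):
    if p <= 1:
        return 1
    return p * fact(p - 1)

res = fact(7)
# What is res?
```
Call trace:
fact(p=7)
  fact(p=6)
    fact(p=5)
      fact(p=4)
        fact(p=3)
          fact(p=2)
            fact(p=1)
            -> return 1
          -> return 2
        -> return 6
      -> return 24
    -> return 120
  -> return 720
-> return 5040

Final answer: 5040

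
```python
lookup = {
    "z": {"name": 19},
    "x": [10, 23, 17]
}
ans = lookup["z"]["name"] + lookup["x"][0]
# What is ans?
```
Trace:
  lookup={'z': {'name': 19}, 'x': [10, 23, 17]}
  lookup={'z': {'name': 19}, 'x': [10, 23, 17]}, ans=29

Final answer: 29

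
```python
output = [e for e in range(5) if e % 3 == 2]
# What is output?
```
Trace:
  e=0
  e=1
  e=2
  e=3
  e=4
  output=[2]

Final answer: [2]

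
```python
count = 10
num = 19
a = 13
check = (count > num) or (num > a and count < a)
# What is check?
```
Trace:
  count=10
  count=10, num=19
  count=10, num=19, a=13
  count=10, num=19, a=13, check=True

Final answer: True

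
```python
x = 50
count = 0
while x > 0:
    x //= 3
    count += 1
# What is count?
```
Trace:
  x=50
  x=50, count=0
  x=16, count=1
  x=5, count=2
  x=1, count=3
  x=0, count=4

Final answer: 4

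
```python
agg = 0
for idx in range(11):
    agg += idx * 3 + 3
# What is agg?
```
Trace:
  agg=0
  agg=3, idx=0
  agg=9, idx=1
  agg=18, idx=2
  agg=30, idx=3
  agg=45, idx=4
  agg=63, idx=5
  agg=84, idx=6
  agg=108, idx=7
  agg=135, idx=8
  agg=165, idx=9
  agg=198, idx=10

Final answer: 198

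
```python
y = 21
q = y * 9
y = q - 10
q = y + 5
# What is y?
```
Trace:
  y=21
  y=21, q=189
  y=179, q=189
  y=179, q=184

Final answer: 179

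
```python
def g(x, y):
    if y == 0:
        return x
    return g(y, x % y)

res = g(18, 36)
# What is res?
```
Call trace:
g(x=18, y=36)
  g(x=36, y=18)
    g(x=18, y=0)
    -> return 18
  -> return 18
-> return 18

Final answer: 18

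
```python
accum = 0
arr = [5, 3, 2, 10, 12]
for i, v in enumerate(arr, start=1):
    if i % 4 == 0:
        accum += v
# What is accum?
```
Trace:
  accum=0
  accum=0, i=1, v=5
  accum=0, i=2, v=3
  accum=0, i=3, v=2
  accum=10, i=4, v=10
  accum=10, i=5, v=12

Final answer: 10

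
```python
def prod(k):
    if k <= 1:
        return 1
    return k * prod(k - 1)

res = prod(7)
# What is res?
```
Call trace:
prod(k=7)
  prod(k=6)
    prod(k=5)
      prod(k=4)
        prod(k=3)
          prod(k=2)
            prod(k=1)
            -> return 1
          -> return 2
        -> return 6
      -> return 24
    -> return 120
  -> return 720
-> return 5040

Final answer: 5040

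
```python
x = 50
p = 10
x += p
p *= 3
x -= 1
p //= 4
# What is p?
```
Trace:
  x=50
  x=50, p=10
  x=60, p=10
  x=60, p=30
  x=59, p=30
  x=59, p=7

Final answer: 7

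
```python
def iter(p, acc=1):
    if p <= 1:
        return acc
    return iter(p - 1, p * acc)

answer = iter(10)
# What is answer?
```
Call trace:
iter(p=10, acc=1)
  iter(p=9, acc=10)
    iter(p=8, acc=90)
      iter(p=7, acc=720)
        iter(p=6, acc=5040)
          iter(p=5, acc=30240)
            iter(p=4, acc=151200)
              iter(p=3, acc=604800)
                iter(p=2, acc=1814400)
                  iter(p=1, acc=3628800)
                  -> return 3628800
                -> return 3628800
              -> return 3628800
            -> return 3628800
          -> return 3628800
        -> return 3628800
      -> return 3628800
    -> return 3628800
  -> return 3628800
-> return 3628800

Final answer: 3628800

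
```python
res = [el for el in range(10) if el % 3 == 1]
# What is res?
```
Trace:
  el=0
  el=1
  el=2
  el=3
  el=4
  el=5
  el=6
  el=7
  el=8
  el=9
  res=[1, 4, 7]

Final answer: [1, 4, 7]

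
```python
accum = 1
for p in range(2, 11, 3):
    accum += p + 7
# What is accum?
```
Trace:
  accum=1
  accum=10, p=2
  accum=22, p=5
  accum=37, p=8

Final answer: 37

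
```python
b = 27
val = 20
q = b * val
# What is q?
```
Trace:
  b=27
  b=27, val=20
  b=27, val=20, q=540

Final answer: 540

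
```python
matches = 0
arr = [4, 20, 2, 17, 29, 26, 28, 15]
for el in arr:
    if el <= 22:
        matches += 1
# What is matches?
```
Trace:
  matches=0
  matches=1, el=4
  matches=2, el=20
  matches=3, el=2
  matches=4, el=17
  matches=4, el=29
  matches=4, el=26
  matches=4, el=28
  matches=5, el=15

Final answer: 5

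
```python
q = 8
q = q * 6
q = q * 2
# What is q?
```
Trace:
  q=8
  q=48
  q=96

Final answer: 96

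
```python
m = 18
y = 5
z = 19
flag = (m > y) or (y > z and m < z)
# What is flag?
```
Trace:
  m=18
  m=18, y=5
  m=18, y=5, z=19
  m=18, y=5, z=19, flag=True

Final answer: True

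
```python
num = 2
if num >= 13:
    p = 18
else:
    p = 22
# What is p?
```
Trace:
  num=2
  num=2, p=22

Final answer: 22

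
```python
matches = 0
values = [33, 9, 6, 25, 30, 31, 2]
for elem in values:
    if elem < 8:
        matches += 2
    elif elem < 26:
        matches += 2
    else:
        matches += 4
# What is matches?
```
Trace:
  matches=0
  matches=4, elem=33
  matches=6, elem=9
  matches=8, elem=6
  matches=10, elem=25
  matches=14, elem=30
  matches=18, elem=31
  matches=20, elem=2

Final answer: 20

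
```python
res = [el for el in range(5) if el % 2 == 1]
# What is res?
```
Trace:
  el=0
  el=1
  el=2
  el=3
  el=4
  res=[1, 3]

Final answer: [1, 3]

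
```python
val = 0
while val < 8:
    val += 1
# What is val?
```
Trace:
  val=0
  val=1
  val=2
  val=3
  val=4
  val=5
  val=6
  val=7
  val=8

Final answer: 8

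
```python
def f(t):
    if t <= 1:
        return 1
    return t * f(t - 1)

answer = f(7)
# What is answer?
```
Call trace:
f(t=7)
  f(t=6)
    f(t=5)
      f(t=4)
        f(t=3)
          f(t=2)
            f(t=1)
            -> return 1
          -> return 2
        -> return 6
      -> return 24
    -> return 120
  -> return 720
-> return 5040

Final answer: 5040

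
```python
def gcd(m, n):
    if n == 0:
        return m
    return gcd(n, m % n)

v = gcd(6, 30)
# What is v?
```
Call trace:
gcd(m=6, n=30)
  gcd(m=30, n=6)
    gcd(m=6, n=0)
    -> return 6
  -> return 6
-> return 6

Final answer: 6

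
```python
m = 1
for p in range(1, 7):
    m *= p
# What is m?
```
Trace:
  m=1
  m=1, p=1
  m=2, p=2
  m=6, p=3
  m=24, p=4
  m=120, p=5
  m=720, p=6

Final answer: 720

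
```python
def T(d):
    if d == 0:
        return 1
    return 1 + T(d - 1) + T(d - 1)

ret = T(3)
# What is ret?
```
Call trace (a repeated sub-call is expanded the first time; later identical calls just restate its return value):
T(d=3)
  T(d=2)
    T(d=1)
      T(d=0)
      -> return 1
      T(d=0)
      -> return 1
    -> return 3
    T(d=1) -> return 3  (same call as traced above)
  -> return 7
  T(d=2) -> return 7  (same call as traced above)
-> return 15

Final answer: 15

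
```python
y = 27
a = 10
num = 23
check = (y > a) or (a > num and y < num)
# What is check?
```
Trace:
  y=27
  y=27, a=10
  y=27, a=10, num=23
  y=27, a=10, num=23, check=True

Final answer: True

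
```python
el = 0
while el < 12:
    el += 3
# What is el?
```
Trace:
  el=0
  el=3
  el=6
  el=9
  el=12

Final answer: 12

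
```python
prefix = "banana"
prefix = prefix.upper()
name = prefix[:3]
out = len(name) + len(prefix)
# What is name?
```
Trace:
  prefix='banana'
  prefix='BANANA'
  prefix='BANANA', name='BAN'
  prefix='BANANA', name='BAN', out=9

Final answer: 'BAN'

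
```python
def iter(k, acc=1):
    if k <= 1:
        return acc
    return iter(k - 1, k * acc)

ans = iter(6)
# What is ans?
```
Call trace:
iter(k=6, acc=1)
  iter(k=5, acc=6)
    iter(k=4, acc=30)
      iter(k=3, acc=120)
        iter(k=2, acc=360)
          iter(k=1, acc=720)
          -> return 720
        -> return 720
      -> return 720
    -> return 720
  -> return 720
-> return 720

Final answer: 720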